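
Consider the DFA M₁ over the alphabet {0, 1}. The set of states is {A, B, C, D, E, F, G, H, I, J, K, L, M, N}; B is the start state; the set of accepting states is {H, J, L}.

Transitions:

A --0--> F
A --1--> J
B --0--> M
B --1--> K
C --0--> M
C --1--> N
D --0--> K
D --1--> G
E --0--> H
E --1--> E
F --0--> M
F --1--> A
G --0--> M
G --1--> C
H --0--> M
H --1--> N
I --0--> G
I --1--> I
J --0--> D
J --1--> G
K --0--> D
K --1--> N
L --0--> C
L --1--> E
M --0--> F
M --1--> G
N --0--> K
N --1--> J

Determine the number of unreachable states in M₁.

4

BFS from B reaches {A, B, C, D, F, G, J, K, M, N}; the 4 state(s) E, H, I, L are never visited.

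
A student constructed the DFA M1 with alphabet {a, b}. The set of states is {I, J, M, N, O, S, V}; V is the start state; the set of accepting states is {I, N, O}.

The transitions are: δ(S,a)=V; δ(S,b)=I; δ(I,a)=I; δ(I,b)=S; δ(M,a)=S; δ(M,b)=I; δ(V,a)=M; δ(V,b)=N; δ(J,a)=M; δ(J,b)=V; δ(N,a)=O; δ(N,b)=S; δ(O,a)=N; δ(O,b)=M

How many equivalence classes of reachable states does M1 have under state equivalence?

States {J} cannot be reached from the start state, so discard them.
Initial partition by acceptance: {I,N,O} | {M,S,V}.
Stable partition: {I,N,O} | {M,S,V} — 2 equivalence classes.

2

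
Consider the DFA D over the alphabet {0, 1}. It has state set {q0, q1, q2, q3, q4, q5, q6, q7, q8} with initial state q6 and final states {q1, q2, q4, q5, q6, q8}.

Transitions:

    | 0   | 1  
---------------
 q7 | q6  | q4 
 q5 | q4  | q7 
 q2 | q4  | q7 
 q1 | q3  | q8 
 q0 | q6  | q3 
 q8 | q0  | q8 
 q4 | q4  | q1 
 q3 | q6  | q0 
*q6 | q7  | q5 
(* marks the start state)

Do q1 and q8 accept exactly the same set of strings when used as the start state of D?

Yes

Reachable states from the start: {q0,q1,q3,q4,q5,q6,q7,q8}. Unreachable: {q2} — drop them.
Initial partition by acceptance: {q1,q4,q5,q6,q8} | {q0,q3,q7}.
Split {q1,q4,q5,q6,q8} by δ(·,0) → {q1,q6,q8} and {q4,q5}.
Refine {q1,q6,q8} on symbol 1: members go to different blocks, giving {q1,q8} and {q6}.
Split {q0,q3,q7} by δ(·,1) → {q0,q3} and {q7}.
Refine {q4,q5} on symbol 1: members go to different blocks, giving {q4} and {q5}.
The partition is now stable with 6 blocks: {q1,q8} | {q0,q3} | {q4} | {q6} | {q7} | {q5}.
q1 and q8 lie in the same block of the stable partition, so they are equivalent — no string distinguishes them.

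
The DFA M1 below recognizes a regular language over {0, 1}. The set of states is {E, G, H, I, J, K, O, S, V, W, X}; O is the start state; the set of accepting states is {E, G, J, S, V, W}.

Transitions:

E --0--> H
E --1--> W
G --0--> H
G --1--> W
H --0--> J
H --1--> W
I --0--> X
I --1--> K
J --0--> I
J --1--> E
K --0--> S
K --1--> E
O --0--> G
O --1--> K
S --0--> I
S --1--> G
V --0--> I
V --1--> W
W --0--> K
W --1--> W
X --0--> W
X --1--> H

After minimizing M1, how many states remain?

5

First remove the unreachable states {V}; 10 states remain.
Initial partition by acceptance: {E,G,J,S,W} | {H,I,K,O,X}.
Refine {H,I,K,O,X} on symbol 0: members go to different blocks, giving {H,K,O,X} and {I}.
Split {E,G,J,S,W} by δ(·,0) → {E,G,W} and {J,S}.
On input 0, block {H,K,O,X} splits into {H,K} and {O,X}.
The partition is now stable with 5 blocks: {E,G,W} | {H,K} | {I} | {J,S} | {O,X}.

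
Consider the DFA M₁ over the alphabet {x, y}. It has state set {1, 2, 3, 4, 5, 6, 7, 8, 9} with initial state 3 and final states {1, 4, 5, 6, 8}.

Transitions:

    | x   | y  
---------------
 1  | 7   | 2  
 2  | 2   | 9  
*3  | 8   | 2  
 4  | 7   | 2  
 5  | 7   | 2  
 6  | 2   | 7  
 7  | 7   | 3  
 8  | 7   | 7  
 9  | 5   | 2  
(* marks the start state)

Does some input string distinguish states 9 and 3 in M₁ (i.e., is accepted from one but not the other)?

Reachable states from the start: {2,3,5,7,8,9}. Unreachable: {1,4,6} — drop them.
P0 = {5,8} | {2,3,7,9}.
Split {2,3,7,9} by δ(·,x) → {2,7} and {3,9}.
The partition is now stable with 3 blocks: {5,8} | {2,7} | {3,9}.
9 and 3 lie in the same block of the stable partition, so they are equivalent — no string distinguishes them.

No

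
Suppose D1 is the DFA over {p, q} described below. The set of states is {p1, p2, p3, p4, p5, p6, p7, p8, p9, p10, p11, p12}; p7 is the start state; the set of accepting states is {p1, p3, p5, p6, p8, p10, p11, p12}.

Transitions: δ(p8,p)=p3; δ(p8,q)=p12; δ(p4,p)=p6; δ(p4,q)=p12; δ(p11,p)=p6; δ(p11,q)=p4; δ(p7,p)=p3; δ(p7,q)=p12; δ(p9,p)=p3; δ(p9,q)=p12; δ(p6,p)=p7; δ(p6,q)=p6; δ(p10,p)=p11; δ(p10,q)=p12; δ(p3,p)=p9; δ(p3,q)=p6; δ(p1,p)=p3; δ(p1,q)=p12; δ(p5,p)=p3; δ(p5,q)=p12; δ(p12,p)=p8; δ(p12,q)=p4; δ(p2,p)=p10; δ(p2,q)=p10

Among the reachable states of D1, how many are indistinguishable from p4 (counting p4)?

Reachable states from the start: {p3,p4,p6,p7,p8,p9,p12}. Unreachable: {p1,p2,p5,p10,p11} — drop them.
P0 = {p3,p6,p8,p12} | {p4,p7,p9}.
On input p, block {p3,p6,p8,p12} splits into {p3,p6} and {p8,p12}.
On input p, block {p8,p12} splits into {p8} and {p12}.
No further refinement is possible. Final partition (4 blocks): {p3,p6} | {p4,p7,p9} | {p8} | {p12}.
The equivalence class containing p4 is {p4,p7,p9}, of size 3.

3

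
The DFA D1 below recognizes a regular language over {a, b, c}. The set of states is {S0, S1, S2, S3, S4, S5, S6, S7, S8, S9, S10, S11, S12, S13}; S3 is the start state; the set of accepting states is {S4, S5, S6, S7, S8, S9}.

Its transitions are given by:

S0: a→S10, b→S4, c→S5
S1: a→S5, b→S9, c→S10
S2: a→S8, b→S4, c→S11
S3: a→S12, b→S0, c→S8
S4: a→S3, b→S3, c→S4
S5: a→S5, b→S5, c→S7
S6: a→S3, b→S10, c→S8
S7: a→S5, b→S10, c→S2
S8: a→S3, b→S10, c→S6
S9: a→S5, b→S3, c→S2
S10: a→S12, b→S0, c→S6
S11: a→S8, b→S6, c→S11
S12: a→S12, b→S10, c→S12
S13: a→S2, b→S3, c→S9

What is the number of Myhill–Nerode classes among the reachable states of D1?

First remove the unreachable states {S1,S9,S13}; 11 states remain.
P0 = {S4,S5,S6,S7,S8} | {S0,S2,S3,S10,S11,S12}.
On input a, block {S4,S5,S6,S7,S8} splits into {S4,S6,S8} and {S5,S7}.
Split {S0,S2,S3,S10,S11,S12} by δ(·,a) → {S0,S3,S10,S12} and {S2,S11}.
Refine {S0,S3,S10,S12} on symbol b: members go to different blocks, giving {S3,S10,S12} and {S0}.
Split {S3,S10,S12} by δ(·,b) → {S3,S10} and {S12}.
Refine {S5,S7} on symbol b: members go to different blocks, giving {S5} and {S7}.
Stable partition: {S4,S6,S8} | {S3,S10} | {S5} | {S2,S11} | {S0} | {S12} | {S7} — 7 equivalence classes.

7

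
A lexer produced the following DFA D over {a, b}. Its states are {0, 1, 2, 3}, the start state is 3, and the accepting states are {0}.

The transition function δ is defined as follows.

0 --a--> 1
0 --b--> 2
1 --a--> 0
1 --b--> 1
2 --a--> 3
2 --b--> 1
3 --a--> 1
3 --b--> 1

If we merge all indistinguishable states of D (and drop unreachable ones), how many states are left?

4

Start with accepting vs non-accepting: {0} | {1,2,3}.
Refine {1,2,3} on symbol a: members go to different blocks, giving {2,3} and {1}.
Refine {2,3} on symbol a: members go to different blocks, giving {2} and {3}.
No further refinement is possible. Final partition (4 blocks): {0} | {2} | {1} | {3}.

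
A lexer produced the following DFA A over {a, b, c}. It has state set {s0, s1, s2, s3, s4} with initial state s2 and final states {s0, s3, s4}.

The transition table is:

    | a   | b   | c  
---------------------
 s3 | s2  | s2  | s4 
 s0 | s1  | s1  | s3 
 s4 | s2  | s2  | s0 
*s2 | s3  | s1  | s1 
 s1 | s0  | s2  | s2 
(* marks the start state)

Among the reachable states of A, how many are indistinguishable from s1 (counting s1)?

Start with accepting vs non-accepting: {s0,s3,s4} | {s1,s2}.
The partition is now stable with 2 blocks: {s0,s3,s4} | {s1,s2}.
State s1 belongs to the block {s1,s2}, which has 2 states.

2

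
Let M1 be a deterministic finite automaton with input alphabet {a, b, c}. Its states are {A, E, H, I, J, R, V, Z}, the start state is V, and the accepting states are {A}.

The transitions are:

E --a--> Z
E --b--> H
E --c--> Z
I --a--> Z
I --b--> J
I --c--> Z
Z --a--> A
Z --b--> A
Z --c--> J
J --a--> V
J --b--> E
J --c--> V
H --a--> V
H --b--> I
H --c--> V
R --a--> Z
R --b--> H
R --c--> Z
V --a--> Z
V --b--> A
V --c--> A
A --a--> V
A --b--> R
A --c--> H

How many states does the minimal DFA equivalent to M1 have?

5

All states are reachable from the start state.
Initial partition by acceptance: {A} | {E,H,I,J,R,V,Z}.
Refine {E,H,I,J,R,V,Z} on symbol a: members go to different blocks, giving {E,H,I,J,R,V} and {Z}.
On input a, block {E,H,I,J,R,V} splits into {E,I,R,V} and {H,J}.
Refine {E,I,R,V} on symbol b: members go to different blocks, giving {E,I,R} and {V}.
Stable partition: {A} | {E,I,R} | {Z} | {H,J} | {V} — 5 equivalence classes.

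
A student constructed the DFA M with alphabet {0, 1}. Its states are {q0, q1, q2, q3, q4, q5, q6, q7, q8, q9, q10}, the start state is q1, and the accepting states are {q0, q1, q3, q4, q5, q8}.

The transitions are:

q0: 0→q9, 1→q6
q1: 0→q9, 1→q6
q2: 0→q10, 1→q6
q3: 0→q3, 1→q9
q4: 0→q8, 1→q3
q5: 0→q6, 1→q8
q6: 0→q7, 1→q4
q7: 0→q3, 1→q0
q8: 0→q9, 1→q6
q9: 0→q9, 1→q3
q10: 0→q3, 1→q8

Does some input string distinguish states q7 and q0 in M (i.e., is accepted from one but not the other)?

Yes

States {q2,q5,q10} cannot be reached from the start state, so discard them.
P0 = {q0,q1,q3,q4,q8} | {q6,q7,q9}.
Refine {q0,q1,q3,q4,q8} on symbol 0: members go to different blocks, giving {q0,q1,q8} and {q3,q4}.
Split {q6,q7,q9} by δ(·,0) → {q6,q9} and {q7}.
Split {q6,q9} by δ(·,0) → {q6} and {q9}.
Refine {q3,q4} on symbol 0: members go to different blocks, giving {q3} and {q4}.
No further refinement is possible. Final partition (6 blocks): {q0,q1,q8} | {q6} | {q3} | {q7} | {q9} | {q4}.
q7 and q0 end up in different blocks, so they are distinguishable. For instance, the string 'ε' is accepted from only q0.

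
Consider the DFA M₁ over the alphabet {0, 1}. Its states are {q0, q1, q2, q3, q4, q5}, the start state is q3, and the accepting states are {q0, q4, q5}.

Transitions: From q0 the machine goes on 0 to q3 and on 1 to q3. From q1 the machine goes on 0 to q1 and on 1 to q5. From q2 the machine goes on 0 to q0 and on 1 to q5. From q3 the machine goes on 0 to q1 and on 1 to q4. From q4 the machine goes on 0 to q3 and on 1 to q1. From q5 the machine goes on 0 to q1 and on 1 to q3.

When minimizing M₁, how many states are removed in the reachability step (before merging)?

2

BFS from q3 reaches {q1, q3, q4, q5}; the 2 state(s) q0, q2 are never visited.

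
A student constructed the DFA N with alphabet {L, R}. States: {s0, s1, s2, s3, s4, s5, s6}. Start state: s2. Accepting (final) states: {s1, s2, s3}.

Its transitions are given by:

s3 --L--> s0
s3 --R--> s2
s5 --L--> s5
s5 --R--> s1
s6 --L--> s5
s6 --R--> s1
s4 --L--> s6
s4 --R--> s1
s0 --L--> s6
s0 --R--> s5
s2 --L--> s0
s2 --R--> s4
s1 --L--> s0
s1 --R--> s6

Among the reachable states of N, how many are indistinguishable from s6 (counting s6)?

3

States {s3} cannot be reached from the start state, so discard them.
Start with accepting vs non-accepting: {s1,s2} | {s0,s4,s5,s6}.
Refine {s0,s4,s5,s6} on symbol R: members go to different blocks, giving {s4,s5,s6} and {s0}.
Stable partition: {s1,s2} | {s4,s5,s6} | {s0} — 3 equivalence classes.
State s6 belongs to the block {s4,s5,s6}, which has 3 states.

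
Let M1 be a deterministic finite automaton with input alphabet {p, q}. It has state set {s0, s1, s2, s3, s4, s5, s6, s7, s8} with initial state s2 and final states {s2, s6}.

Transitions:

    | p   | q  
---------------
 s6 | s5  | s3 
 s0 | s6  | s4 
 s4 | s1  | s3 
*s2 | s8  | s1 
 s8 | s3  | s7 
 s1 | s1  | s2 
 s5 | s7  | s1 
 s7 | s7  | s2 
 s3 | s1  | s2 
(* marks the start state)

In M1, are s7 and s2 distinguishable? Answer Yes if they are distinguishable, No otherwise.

Reachable states from the start: {s1,s2,s3,s7,s8}. Unreachable: {s0,s4,s5,s6} — drop them.
P0 = {s2} | {s1,s3,s7,s8}.
Split {s1,s3,s7,s8} by δ(·,q) → {s1,s3,s7} and {s8}.
No further refinement is possible. Final partition (3 blocks): {s2} | {s1,s3,s7} | {s8}.
s7 and s2 end up in different blocks, so they are distinguishable. For instance, the string 'ε' is accepted from only s2.

Yes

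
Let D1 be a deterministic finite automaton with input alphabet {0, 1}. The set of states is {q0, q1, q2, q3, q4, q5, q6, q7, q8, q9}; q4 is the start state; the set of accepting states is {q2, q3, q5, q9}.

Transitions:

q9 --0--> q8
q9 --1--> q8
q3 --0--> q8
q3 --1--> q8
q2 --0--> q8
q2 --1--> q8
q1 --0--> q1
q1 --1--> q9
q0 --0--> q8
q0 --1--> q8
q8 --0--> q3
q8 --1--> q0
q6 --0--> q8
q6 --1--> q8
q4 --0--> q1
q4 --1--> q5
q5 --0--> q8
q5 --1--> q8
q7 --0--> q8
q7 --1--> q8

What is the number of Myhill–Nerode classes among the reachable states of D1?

4

Reachable states from the start: {q0,q1,q3,q4,q5,q8,q9}. Unreachable: {q2,q6,q7} — drop them.
P0 = {q3,q5,q9} | {q0,q1,q4,q8}.
Refine {q0,q1,q4,q8} on symbol 0: members go to different blocks, giving {q0,q1,q4} and {q8}.
On input 0, block {q0,q1,q4} splits into {q1,q4} and {q0}.
No further refinement is possible. Final partition (4 blocks): {q3,q5,q9} | {q1,q4} | {q8} | {q0}.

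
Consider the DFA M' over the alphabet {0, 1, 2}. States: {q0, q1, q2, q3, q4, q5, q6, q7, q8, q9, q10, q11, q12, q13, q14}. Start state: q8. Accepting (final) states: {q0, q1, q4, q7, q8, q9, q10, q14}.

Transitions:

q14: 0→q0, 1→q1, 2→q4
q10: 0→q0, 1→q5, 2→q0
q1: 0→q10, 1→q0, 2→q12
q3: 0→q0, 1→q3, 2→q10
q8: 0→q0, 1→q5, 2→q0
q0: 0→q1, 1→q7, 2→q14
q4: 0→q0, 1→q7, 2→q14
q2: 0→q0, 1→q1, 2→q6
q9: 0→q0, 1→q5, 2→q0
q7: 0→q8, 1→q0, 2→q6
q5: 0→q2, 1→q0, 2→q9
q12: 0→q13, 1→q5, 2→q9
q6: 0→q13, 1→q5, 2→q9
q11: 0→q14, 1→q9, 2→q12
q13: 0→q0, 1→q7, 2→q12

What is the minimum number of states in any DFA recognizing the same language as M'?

First remove the unreachable states {q3,q11}; 13 states remain.
Start with accepting vs non-accepting: {q0,q1,q4,q7,q8,q9,q10,q14} | {q2,q5,q6,q12,q13}.
Refine {q0,q1,q4,q7,q8,q9,q10,q14} on symbol 1: members go to different blocks, giving {q0,q1,q4,q7,q14} and {q8,q9,q10}.
Split {q0,q1,q4,q7,q14} by δ(·,0) → {q0,q4,q14} and {q1,q7}.
Refine {q0,q4,q14} on symbol 0: members go to different blocks, giving {q4,q14} and {q0}.
Split {q2,q5,q6,q12,q13} by δ(·,0) → {q5,q6,q12} and {q2,q13}.
Split {q5,q6,q12} by δ(·,1) → {q6,q12} and {q5}.
The partition is now stable with 7 blocks: {q4,q14} | {q6,q12} | {q8,q9,q10} | {q1,q7} | {q0} | {q2,q13} | {q5}.

7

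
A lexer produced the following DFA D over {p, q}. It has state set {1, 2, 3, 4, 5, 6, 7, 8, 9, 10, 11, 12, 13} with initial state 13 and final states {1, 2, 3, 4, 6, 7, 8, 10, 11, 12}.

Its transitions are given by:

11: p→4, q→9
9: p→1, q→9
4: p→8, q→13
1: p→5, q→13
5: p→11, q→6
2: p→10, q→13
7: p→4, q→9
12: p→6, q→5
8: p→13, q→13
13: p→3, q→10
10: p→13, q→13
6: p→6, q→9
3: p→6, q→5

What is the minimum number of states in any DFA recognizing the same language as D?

9

First remove the unreachable states {2,7,12}; 10 states remain.
P0 = {1,3,4,6,8,10,11} | {5,9,13}.
On input p, block {1,3,4,6,8,10,11} splits into {3,4,6,11} and {1,8,10}.
Refine {3,4,6,11} on symbol p: members go to different blocks, giving {3,6,11} and {4}.
Split {3,6,11} by δ(·,p) → {3,6} and {11}.
On input p, block {5,9,13} splits into {5} and {9} and {13}.
Refine {3,6} on symbol q: members go to different blocks, giving {3} and {6}.
Refine {1,8,10} on symbol p: members go to different blocks, giving {8,10} and {1}.
The partition is now stable with 9 blocks: {3} | {5} | {8,10} | {4} | {11} | {9} | {13} | {6} | {1}.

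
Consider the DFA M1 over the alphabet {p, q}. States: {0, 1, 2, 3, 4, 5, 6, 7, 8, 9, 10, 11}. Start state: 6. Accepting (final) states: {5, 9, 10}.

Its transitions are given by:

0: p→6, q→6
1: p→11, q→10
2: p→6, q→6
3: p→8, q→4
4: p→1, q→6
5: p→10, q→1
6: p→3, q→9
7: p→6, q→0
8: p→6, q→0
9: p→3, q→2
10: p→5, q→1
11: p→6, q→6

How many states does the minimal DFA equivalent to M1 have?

First remove the unreachable states {7}; 11 states remain.
Initial partition by acceptance: {5,9,10} | {0,1,2,3,4,6,8,11}.
On input p, block {5,9,10} splits into {5,10} and {9}.
On input q, block {0,1,2,3,4,6,8,11} splits into {0,2,3,4,8,11} and {1} and {6}.
Refine {0,2,3,4,8,11} on symbol p: members go to different blocks, giving {0,2,8,11} and {3} and {4}.
Refine {0,2,8,11} on symbol q: members go to different blocks, giving {0,2,11} and {8}.
Stable partition: {5,10} | {0,2,11} | {9} | {1} | {6} | {3} | {4} | {8} — 8 equivalence classes.

8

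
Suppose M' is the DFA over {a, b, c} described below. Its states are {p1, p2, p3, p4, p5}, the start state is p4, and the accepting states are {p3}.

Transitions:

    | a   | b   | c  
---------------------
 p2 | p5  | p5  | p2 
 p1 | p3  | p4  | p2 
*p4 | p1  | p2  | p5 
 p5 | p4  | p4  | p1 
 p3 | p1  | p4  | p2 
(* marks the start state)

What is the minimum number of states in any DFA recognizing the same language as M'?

5

P0 = {p3} | {p1,p2,p4,p5}.
Split {p1,p2,p4,p5} by δ(·,a) → {p2,p4,p5} and {p1}.
Split {p2,p4,p5} by δ(·,a) → {p2,p5} and {p4}.
Split {p2,p5} by δ(·,a) → {p2} and {p5}.
No further refinement is possible. Final partition (5 blocks): {p3} | {p2} | {p1} | {p4} | {p5}.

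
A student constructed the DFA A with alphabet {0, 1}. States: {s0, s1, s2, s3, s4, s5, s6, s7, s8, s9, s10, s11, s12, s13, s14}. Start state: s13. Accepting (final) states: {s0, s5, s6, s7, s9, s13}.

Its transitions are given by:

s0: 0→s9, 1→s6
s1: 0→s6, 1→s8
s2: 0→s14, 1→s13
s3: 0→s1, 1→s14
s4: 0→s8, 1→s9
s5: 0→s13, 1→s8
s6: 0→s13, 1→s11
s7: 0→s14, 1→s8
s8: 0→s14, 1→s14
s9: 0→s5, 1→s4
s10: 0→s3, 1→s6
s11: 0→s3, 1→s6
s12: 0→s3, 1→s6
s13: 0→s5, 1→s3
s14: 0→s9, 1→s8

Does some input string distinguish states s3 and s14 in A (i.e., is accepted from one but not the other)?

Yes

Reachable states from the start: {s1,s3,s4,s5,s6,s8,s9,s11,s13,s14}. Unreachable: {s0,s2,s7,s10,s12} — drop them.
Initial partition by acceptance: {s5,s6,s9,s13} | {s1,s3,s4,s8,s11,s14}.
On input 0, block {s1,s3,s4,s8,s11,s14} splits into {s3,s4,s8,s11} and {s1,s14}.
On input 0, block {s3,s4,s8,s11} splits into {s3,s8} and {s4,s11}.
Split {s5,s6,s9,s13} by δ(·,1) → {s5,s13} and {s6,s9}.
The partition is now stable with 5 blocks: {s5,s13} | {s3,s8} | {s1,s14} | {s4,s11} | {s6,s9}.
s3 and s14 end up in different blocks, so they are distinguishable. For instance, the string '0' is accepted from only s14.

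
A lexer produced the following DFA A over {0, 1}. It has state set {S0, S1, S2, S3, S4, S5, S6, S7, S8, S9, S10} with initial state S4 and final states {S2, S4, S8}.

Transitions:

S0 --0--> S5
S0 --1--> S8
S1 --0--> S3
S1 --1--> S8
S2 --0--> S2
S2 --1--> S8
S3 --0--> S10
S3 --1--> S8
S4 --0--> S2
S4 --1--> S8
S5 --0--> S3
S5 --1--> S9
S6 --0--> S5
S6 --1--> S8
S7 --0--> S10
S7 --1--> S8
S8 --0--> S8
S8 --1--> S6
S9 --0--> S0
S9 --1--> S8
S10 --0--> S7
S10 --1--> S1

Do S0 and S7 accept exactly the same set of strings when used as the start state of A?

Yes

All states are reachable from the start state.
Initial partition by acceptance: {S2,S4,S8} | {S0,S1,S3,S5,S6,S7,S9,S10}.
Refine {S2,S4,S8} on symbol 1: members go to different blocks, giving {S2,S4} and {S8}.
Split {S0,S1,S3,S5,S6,S7,S9,S10} by δ(·,1) → {S0,S1,S3,S6,S7,S9} and {S5,S10}.
Refine {S0,S1,S3,S6,S7,S9} on symbol 0: members go to different blocks, giving {S0,S3,S6,S7} and {S1,S9}.
The partition is now stable with 5 blocks: {S2,S4} | {S0,S3,S6,S7} | {S8} | {S5,S10} | {S1,S9}.
S0 and S7 lie in the same block of the stable partition, so they are equivalent — no string distinguishes them.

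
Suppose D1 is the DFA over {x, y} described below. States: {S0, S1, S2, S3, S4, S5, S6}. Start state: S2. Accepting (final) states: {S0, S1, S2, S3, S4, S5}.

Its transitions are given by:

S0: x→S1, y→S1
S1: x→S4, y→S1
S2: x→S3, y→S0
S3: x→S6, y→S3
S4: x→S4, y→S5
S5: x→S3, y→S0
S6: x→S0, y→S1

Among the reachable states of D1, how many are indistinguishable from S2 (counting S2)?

Start with accepting vs non-accepting: {S0,S1,S2,S3,S4,S5} | {S6}.
On input x, block {S0,S1,S2,S3,S4,S5} splits into {S0,S1,S2,S4,S5} and {S3}.
Split {S0,S1,S2,S4,S5} by δ(·,x) → {S0,S1,S4} and {S2,S5}.
Refine {S0,S1,S4} on symbol y: members go to different blocks, giving {S0,S1} and {S4}.
Split {S0,S1} by δ(·,x) → {S0} and {S1}.
Stable partition: {S0} | {S6} | {S3} | {S2,S5} | {S4} | {S1} — 6 equivalence classes.
The equivalence class containing S2 is {S2,S5}, of size 2.

2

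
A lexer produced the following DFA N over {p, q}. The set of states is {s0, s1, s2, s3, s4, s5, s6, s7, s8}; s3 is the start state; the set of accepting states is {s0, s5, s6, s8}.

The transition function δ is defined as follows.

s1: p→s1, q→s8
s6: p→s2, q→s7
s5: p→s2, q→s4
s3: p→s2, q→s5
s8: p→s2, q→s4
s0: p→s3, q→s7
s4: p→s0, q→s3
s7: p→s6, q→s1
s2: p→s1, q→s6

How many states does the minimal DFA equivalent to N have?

3

All states are reachable from the start state.
Start with accepting vs non-accepting: {s0,s5,s6,s8} | {s1,s2,s3,s4,s7}.
On input p, block {s1,s2,s3,s4,s7} splits into {s1,s2,s3} and {s4,s7}.
The partition is now stable with 3 blocks: {s0,s5,s6,s8} | {s1,s2,s3} | {s4,s7}.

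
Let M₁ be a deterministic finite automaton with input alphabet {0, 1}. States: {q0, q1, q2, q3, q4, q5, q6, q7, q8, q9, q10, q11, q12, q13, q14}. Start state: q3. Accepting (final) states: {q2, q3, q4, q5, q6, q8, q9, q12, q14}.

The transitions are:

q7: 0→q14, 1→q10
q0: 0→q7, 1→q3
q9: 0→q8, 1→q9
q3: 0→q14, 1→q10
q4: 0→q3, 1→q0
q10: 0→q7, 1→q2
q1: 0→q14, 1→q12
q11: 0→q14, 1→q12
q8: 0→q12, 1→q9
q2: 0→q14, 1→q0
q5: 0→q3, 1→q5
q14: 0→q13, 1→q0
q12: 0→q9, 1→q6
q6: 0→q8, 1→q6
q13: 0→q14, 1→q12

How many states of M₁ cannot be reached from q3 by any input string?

No path from q3 leads to q1, q4, q5, q11; the other 11 states are all reachable.

4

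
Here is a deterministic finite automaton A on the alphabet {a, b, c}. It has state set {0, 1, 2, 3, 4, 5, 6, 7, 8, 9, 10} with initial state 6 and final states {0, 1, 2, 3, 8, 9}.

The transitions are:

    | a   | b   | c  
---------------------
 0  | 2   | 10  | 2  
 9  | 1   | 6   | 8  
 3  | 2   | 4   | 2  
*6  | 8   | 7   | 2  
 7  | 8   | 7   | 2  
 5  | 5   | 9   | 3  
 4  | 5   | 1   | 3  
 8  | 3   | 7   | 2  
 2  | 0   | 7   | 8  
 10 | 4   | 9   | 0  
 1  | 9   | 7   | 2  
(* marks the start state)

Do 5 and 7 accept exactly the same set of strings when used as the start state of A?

No

Start with accepting vs non-accepting: {0,1,2,3,8,9} | {4,5,6,7,10}.
Split {4,5,6,7,10} by δ(·,a) → {4,5,10} and {6,7}.
On input b, block {0,1,2,3,8,9} splits into {1,2,8,9} and {0,3}.
Split {1,2,8,9} by δ(·,a) → {1,9} and {2,8}.
The partition is now stable with 5 blocks: {1,9} | {4,5,10} | {6,7} | {0,3} | {2,8}.
5 and 7 end up in different blocks, so they are distinguishable. For instance, the string 'a' is accepted from only 7.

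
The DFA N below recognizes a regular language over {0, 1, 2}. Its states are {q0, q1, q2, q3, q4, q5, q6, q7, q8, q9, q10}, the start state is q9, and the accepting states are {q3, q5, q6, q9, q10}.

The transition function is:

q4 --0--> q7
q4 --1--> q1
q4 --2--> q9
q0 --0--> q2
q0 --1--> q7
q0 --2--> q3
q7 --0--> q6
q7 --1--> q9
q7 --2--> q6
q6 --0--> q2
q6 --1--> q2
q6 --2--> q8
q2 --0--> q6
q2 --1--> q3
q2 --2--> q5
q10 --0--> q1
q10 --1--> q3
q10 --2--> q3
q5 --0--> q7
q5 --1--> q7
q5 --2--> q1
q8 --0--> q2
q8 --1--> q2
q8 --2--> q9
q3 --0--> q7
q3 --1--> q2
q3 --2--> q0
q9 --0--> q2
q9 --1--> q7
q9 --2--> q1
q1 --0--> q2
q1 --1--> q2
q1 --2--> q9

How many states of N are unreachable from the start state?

2

No path from q9 leads to q4, q10; the other 9 states are all reachable.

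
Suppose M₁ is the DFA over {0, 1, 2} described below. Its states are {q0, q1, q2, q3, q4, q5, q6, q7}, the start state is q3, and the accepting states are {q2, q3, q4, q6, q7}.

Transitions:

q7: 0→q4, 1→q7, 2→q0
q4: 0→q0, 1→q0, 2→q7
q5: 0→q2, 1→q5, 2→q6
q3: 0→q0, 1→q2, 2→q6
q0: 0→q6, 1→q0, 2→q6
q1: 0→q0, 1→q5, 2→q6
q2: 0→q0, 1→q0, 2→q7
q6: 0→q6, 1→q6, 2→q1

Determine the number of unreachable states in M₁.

0

Exploring from q3, all states are eventually visited, so none are unreachable.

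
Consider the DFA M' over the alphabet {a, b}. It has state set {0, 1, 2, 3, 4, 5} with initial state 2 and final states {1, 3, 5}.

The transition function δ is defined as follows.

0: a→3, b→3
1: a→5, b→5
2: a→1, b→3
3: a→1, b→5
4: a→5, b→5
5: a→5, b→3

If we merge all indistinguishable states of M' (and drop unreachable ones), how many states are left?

First remove the unreachable states {0,4}; 4 states remain.
Initial partition by acceptance: {1,3,5} | {2}.
No further refinement is possible. Final partition (2 blocks): {1,3,5} | {2}.

2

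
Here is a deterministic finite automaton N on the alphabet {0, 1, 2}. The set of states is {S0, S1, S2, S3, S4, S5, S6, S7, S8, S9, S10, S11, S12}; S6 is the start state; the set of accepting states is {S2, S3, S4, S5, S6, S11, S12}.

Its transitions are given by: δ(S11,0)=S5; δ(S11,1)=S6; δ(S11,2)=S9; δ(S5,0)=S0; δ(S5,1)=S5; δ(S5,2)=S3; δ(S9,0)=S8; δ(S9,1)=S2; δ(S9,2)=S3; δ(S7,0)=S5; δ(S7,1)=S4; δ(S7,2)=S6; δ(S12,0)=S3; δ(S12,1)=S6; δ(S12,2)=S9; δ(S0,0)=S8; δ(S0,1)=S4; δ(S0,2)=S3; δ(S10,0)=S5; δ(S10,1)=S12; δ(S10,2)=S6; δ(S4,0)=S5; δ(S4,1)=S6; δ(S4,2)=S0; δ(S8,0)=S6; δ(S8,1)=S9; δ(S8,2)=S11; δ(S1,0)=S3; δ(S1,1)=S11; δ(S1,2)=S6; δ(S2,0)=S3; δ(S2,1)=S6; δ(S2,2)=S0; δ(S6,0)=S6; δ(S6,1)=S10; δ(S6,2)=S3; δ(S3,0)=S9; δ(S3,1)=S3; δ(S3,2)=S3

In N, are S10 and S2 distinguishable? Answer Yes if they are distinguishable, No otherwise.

Yes

First remove the unreachable states {S1,S7}; 11 states remain.
Start with accepting vs non-accepting: {S2,S3,S4,S5,S6,S11,S12} | {S0,S8,S9,S10}.
On input 0, block {S2,S3,S4,S5,S6,S11,S12} splits into {S2,S4,S6,S11,S12} and {S3,S5}.
Split {S2,S4,S6,S11,S12} by δ(·,0) → {S2,S4,S11,S12} and {S6}.
On input 0, block {S0,S8,S9,S10} splits into {S0,S9} and {S8} and {S10}.
No further refinement is possible. Final partition (6 blocks): {S2,S4,S11,S12} | {S0,S9} | {S3,S5} | {S6} | {S8} | {S10}.
S10 and S2 end up in different blocks, so they are distinguishable. For instance, the string 'ε' is accepted from only S2.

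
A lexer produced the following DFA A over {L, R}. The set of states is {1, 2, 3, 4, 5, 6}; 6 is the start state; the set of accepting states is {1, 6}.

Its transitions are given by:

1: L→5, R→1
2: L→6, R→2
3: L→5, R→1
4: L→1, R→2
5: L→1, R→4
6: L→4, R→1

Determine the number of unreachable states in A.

1

No path from 6 leads to 3; the other 5 states are all reachable.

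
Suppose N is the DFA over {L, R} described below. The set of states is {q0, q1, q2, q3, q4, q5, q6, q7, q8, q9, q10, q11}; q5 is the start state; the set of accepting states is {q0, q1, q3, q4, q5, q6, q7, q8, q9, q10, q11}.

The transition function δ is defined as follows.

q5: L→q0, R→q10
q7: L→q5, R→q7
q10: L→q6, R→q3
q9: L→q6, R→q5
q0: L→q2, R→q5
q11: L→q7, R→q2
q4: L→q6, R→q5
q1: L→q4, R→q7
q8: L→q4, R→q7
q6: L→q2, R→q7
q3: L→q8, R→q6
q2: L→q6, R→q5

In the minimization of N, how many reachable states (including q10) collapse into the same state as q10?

1

First remove the unreachable states {q1,q9,q11}; 9 states remain.
P0 = {q0,q3,q4,q5,q6,q7,q8,q10} | {q2}.
Refine {q0,q3,q4,q5,q6,q7,q8,q10} on symbol L: members go to different blocks, giving {q3,q4,q5,q7,q8,q10} and {q0,q6}.
Split {q3,q4,q5,q7,q8,q10} by δ(·,L) → {q3,q7,q8} and {q4,q5,q10}.
On input L, block {q3,q7,q8} splits into {q7,q8} and {q3}.
Refine {q0,q6} on symbol R: members go to different blocks, giving {q0} and {q6}.
Refine {q4,q5,q10} on symbol L: members go to different blocks, giving {q4,q10} and {q5}.
Refine {q7,q8} on symbol L: members go to different blocks, giving {q7} and {q8}.
On input R, block {q4,q10} splits into {q4} and {q10}.
The partition is now stable with 9 blocks: {q7} | {q2} | {q0} | {q4} | {q3} | {q6} | {q5} | {q8} | {q10}.
State q10 belongs to the block {q10}, which has 1 states.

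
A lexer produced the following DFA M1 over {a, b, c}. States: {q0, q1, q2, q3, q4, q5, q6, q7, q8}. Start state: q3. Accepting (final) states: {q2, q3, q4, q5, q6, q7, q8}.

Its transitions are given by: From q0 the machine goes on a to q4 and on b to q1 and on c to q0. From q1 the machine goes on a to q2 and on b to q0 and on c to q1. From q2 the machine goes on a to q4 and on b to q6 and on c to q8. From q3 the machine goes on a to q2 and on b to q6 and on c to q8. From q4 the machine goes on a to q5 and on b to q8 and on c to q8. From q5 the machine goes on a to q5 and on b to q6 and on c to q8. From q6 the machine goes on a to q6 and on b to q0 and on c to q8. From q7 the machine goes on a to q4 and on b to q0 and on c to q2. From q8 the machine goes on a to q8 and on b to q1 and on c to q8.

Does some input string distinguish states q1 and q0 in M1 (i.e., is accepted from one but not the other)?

First remove the unreachable states {q7}; 8 states remain.
Start with accepting vs non-accepting: {q2,q3,q4,q5,q6,q8} | {q0,q1}.
On input b, block {q2,q3,q4,q5,q6,q8} splits into {q2,q3,q4,q5} and {q6,q8}.
Stable partition: {q2,q3,q4,q5} | {q0,q1} | {q6,q8} — 3 equivalence classes.
q1 and q0 lie in the same block of the stable partition, so they are equivalent — no string distinguishes them.

No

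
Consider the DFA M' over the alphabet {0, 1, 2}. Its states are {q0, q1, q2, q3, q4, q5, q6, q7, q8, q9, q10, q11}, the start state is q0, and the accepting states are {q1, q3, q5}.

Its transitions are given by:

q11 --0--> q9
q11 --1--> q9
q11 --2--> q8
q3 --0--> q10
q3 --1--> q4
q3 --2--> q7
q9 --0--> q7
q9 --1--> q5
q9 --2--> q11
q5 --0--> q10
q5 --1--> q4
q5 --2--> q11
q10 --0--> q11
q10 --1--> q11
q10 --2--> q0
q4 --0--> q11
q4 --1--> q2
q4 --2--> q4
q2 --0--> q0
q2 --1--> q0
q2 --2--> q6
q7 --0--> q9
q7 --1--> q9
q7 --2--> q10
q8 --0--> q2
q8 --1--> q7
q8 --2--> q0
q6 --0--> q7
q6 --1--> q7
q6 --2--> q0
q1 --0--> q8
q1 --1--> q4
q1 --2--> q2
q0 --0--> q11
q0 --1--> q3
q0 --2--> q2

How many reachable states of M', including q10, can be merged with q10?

States {q1} cannot be reached from the start state, so discard them.
Initial partition by acceptance: {q3,q5} | {q0,q2,q4,q6,q7,q8,q9,q10,q11}.
Refine {q0,q2,q4,q6,q7,q8,q9,q10,q11} on symbol 1: members go to different blocks, giving {q2,q4,q6,q7,q8,q10,q11} and {q0,q9}.
On input 0, block {q2,q4,q6,q7,q8,q10,q11} splits into {q4,q6,q8,q10} and {q2,q7,q11}.
On input 2, block {q4,q6,q8,q10} splits into {q6,q8,q10} and {q4}.
No further refinement is possible. Final partition (5 blocks): {q3,q5} | {q6,q8,q10} | {q0,q9} | {q2,q7,q11} | {q4}.
The equivalence class containing q10 is {q6,q8,q10}, of size 3.

3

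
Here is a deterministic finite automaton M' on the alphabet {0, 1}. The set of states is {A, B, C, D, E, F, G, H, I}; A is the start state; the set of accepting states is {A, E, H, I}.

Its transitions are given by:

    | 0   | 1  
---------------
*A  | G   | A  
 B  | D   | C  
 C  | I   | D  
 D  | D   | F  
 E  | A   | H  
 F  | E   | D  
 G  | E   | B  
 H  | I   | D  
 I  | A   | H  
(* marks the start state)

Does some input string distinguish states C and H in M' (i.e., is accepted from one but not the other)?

Yes

All states are reachable from the start state.
Start with accepting vs non-accepting: {A,E,H,I} | {B,C,D,F,G}.
On input 0, block {A,E,H,I} splits into {E,H,I} and {A}.
Refine {E,H,I} on symbol 0: members go to different blocks, giving {E,I} and {H}.
On input 0, block {B,C,D,F,G} splits into {C,F,G} and {B,D}.
No further refinement is possible. Final partition (5 blocks): {E,I} | {C,F,G} | {A} | {H} | {B,D}.
C and H end up in different blocks, so they are distinguishable. For instance, the string 'ε' is accepted from only H.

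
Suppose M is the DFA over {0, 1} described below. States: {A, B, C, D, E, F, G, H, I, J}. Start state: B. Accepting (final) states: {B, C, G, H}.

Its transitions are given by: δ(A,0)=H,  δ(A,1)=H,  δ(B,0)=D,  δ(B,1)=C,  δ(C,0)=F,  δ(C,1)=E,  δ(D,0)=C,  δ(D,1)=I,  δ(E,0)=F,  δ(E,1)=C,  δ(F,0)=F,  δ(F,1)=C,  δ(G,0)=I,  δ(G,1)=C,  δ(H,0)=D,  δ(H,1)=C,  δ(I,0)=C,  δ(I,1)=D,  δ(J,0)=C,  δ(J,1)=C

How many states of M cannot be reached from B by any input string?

No path from B leads to A, G, H, J; the other 6 states are all reachable.

4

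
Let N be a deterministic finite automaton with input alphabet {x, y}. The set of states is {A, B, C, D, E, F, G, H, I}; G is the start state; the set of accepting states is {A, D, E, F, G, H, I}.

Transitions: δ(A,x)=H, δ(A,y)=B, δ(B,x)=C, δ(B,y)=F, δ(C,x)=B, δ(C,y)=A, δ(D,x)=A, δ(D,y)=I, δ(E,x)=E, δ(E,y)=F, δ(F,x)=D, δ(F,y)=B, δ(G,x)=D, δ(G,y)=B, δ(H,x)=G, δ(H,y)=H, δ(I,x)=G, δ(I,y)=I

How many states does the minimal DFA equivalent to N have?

First remove the unreachable states {E}; 8 states remain.
Start with accepting vs non-accepting: {A,D,F,G,H,I} | {B,C}.
Split {A,D,F,G,H,I} by δ(·,y) → {A,F,G} and {D,H,I}.
Stable partition: {A,F,G} | {B,C} | {D,H,I} — 3 equivalence classes.

3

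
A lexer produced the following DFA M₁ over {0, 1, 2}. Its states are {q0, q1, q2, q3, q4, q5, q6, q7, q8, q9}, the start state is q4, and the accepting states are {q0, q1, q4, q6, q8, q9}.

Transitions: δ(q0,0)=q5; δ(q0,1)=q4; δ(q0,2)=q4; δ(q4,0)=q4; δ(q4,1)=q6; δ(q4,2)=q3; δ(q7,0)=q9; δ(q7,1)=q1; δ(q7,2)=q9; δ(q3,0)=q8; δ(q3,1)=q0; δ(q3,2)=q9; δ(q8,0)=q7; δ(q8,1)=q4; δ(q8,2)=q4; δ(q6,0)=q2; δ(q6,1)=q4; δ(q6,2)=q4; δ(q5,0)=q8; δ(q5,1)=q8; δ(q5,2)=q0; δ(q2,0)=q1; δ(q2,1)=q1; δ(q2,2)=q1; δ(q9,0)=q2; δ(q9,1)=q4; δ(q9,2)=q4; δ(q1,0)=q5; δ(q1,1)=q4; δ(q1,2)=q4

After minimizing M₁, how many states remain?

3

Start with accepting vs non-accepting: {q0,q1,q4,q6,q8,q9} | {q2,q3,q5,q7}.
On input 0, block {q0,q1,q4,q6,q8,q9} splits into {q0,q1,q6,q8,q9} and {q4}.
The partition is now stable with 3 blocks: {q0,q1,q6,q8,q9} | {q2,q3,q5,q7} | {q4}.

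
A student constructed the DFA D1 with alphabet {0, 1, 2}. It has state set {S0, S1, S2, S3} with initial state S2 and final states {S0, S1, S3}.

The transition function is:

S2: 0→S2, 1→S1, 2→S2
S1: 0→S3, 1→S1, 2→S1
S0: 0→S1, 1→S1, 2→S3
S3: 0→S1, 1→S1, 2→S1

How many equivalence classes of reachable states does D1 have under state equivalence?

2

States {S0} cannot be reached from the start state, so discard them.
Initial partition by acceptance: {S1,S3} | {S2}.
The partition is now stable with 2 blocks: {S1,S3} | {S2}.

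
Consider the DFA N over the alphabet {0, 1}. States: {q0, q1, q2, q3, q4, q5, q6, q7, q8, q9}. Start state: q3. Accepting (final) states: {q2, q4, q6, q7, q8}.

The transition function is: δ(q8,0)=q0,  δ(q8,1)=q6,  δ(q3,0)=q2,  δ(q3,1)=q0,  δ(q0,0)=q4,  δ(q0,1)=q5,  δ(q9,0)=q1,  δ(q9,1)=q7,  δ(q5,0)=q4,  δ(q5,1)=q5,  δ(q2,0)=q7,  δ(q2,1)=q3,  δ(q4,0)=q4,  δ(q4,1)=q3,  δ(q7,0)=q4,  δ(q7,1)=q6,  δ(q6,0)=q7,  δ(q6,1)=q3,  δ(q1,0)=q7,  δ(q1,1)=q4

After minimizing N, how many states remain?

5

Reachable states from the start: {q0,q2,q3,q4,q5,q6,q7}. Unreachable: {q1,q8,q9} — drop them.
Start with accepting vs non-accepting: {q2,q4,q6,q7} | {q0,q3,q5}.
Refine {q2,q4,q6,q7} on symbol 1: members go to different blocks, giving {q2,q4,q6} and {q7}.
Split {q2,q4,q6} by δ(·,0) → {q2,q6} and {q4}.
On input 0, block {q0,q3,q5} splits into {q0,q5} and {q3}.
No further refinement is possible. Final partition (5 blocks): {q2,q6} | {q0,q5} | {q7} | {q4} | {q3}.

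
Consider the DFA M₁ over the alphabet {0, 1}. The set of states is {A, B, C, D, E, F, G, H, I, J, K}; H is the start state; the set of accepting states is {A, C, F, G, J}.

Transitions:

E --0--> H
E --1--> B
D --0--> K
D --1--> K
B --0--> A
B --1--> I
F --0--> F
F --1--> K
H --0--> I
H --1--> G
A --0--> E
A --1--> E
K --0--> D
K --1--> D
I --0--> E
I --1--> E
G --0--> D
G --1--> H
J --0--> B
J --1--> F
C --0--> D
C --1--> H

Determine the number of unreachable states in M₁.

3

BFS from H reaches {A, B, D, E, G, H, I, K}; the 3 state(s) C, F, J are never visited.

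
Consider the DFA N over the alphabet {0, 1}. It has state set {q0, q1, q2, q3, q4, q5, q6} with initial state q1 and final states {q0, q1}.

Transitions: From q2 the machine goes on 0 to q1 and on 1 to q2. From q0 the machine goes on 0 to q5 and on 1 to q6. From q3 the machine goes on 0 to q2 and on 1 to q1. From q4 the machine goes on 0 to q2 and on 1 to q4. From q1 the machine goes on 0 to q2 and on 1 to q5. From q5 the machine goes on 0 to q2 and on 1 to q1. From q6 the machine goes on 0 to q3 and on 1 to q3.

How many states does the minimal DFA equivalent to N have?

Reachable states from the start: {q1,q2,q5}. Unreachable: {q0,q3,q4,q6} — drop them.
P0 = {q1} | {q2,q5}.
On input 0, block {q2,q5} splits into {q2} and {q5}.
No further refinement is possible. Final partition (3 blocks): {q1} | {q2} | {q5}.

3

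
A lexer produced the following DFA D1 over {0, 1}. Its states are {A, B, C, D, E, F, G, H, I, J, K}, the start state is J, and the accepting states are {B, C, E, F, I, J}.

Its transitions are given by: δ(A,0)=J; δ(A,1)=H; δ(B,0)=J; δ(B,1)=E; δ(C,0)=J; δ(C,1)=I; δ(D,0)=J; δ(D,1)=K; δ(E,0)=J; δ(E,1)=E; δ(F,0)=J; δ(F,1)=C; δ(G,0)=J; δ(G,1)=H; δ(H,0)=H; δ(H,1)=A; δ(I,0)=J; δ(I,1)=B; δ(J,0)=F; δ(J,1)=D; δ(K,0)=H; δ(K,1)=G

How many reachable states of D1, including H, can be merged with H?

Every state is reachable, so we keep all 11.
P0 = {B,C,E,F,I,J} | {A,D,G,H,K}.
Refine {B,C,E,F,I,J} on symbol 1: members go to different blocks, giving {B,C,E,F,I} and {J}.
Split {A,D,G,H,K} by δ(·,0) → {A,D,G} and {H,K}.
No further refinement is possible. Final partition (4 blocks): {B,C,E,F,I} | {A,D,G} | {J} | {H,K}.
State H belongs to the block {H,K}, which has 2 states.

2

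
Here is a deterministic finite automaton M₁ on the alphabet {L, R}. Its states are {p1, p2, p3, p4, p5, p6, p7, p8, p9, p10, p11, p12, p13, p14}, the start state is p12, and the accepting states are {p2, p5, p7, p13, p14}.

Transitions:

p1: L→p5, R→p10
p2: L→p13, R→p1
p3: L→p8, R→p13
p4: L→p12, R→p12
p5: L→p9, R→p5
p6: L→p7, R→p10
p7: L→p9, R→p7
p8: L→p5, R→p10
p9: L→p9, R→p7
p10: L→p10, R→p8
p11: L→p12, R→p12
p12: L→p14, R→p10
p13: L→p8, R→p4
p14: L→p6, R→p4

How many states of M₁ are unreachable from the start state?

Starting at p12 and following transitions, the reachable set is {p4, p5, p6, p7, p8, p9, p10, p12, p14}. That leaves p1, p2, p3, p11, p13 unreachable — 5 in total.

5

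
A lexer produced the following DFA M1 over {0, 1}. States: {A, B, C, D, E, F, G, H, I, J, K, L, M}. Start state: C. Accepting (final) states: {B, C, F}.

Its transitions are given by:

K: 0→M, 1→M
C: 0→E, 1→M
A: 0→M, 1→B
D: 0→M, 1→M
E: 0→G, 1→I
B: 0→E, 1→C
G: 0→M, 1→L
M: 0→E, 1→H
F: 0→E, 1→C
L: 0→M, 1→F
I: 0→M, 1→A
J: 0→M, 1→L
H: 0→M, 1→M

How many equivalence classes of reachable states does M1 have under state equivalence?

First remove the unreachable states {D,J,K}; 10 states remain.
Initial partition by acceptance: {B,C,F} | {A,E,G,H,I,L,M}.
Split {B,C,F} by δ(·,1) → {B,F} and {C}.
Split {A,E,G,H,I,L,M} by δ(·,1) → {E,G,H,I,M} and {A,L}.
Refine {E,G,H,I,M} on symbol 1: members go to different blocks, giving {E,H,M} and {G,I}.
Refine {E,H,M} on symbol 0: members go to different blocks, giving {H,M} and {E}.
Refine {H,M} on symbol 0: members go to different blocks, giving {H} and {M}.
Stable partition: {B,F} | {H} | {C} | {A,L} | {G,I} | {E} | {M} — 7 equivalence classes.

7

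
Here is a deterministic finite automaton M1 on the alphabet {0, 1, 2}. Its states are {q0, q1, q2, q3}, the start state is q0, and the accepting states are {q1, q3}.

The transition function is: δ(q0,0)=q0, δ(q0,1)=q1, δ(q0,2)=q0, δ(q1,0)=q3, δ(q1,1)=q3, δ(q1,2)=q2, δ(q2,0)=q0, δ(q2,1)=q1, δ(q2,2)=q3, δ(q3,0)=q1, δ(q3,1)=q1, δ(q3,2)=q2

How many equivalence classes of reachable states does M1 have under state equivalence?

Start with accepting vs non-accepting: {q1,q3} | {q0,q2}.
Refine {q0,q2} on symbol 2: members go to different blocks, giving {q0} and {q2}.
No further refinement is possible. Final partition (3 blocks): {q1,q3} | {q0} | {q2}.

3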